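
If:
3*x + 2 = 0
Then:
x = -2/3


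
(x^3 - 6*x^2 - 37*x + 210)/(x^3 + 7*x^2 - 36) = (x^2 - 12*x + 35)/(x^2 + x - 6)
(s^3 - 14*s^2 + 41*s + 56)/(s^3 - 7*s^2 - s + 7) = (s - 8)/(s - 1)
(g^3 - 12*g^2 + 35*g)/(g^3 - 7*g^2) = (g - 5)/g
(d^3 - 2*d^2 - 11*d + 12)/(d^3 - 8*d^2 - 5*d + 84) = (d - 1)/(d - 7)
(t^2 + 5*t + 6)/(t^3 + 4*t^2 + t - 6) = 1/(t - 1)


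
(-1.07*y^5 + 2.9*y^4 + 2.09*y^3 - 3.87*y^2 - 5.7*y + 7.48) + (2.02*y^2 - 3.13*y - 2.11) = -1.07*y^5 + 2.9*y^4 + 2.09*y^3 - 1.85*y^2 - 8.83*y + 5.37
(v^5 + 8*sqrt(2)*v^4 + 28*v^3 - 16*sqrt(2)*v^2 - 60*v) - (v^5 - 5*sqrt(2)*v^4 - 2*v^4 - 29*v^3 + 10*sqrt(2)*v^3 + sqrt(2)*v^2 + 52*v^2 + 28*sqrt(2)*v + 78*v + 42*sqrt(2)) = 2*v^4 + 13*sqrt(2)*v^4 - 10*sqrt(2)*v^3 + 57*v^3 - 52*v^2 - 17*sqrt(2)*v^2 - 138*v - 28*sqrt(2)*v - 42*sqrt(2)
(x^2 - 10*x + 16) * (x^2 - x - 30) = x^4 - 11*x^3 - 4*x^2 + 284*x - 480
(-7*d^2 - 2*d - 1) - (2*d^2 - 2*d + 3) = -9*d^2 - 4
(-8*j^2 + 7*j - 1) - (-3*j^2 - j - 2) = -5*j^2 + 8*j + 1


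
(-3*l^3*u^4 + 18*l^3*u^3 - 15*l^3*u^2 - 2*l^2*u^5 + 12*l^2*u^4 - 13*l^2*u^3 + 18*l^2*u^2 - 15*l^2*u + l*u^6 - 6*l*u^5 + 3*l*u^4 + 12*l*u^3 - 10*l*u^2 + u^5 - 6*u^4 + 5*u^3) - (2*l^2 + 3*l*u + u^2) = -3*l^3*u^4 + 18*l^3*u^3 - 15*l^3*u^2 - 2*l^2*u^5 + 12*l^2*u^4 - 13*l^2*u^3 + 18*l^2*u^2 - 15*l^2*u - 2*l^2 + l*u^6 - 6*l*u^5 + 3*l*u^4 + 12*l*u^3 - 10*l*u^2 - 3*l*u + u^5 - 6*u^4 + 5*u^3 - u^2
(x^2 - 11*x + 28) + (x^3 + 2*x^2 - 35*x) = x^3 + 3*x^2 - 46*x + 28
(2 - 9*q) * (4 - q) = 9*q^2 - 38*q + 8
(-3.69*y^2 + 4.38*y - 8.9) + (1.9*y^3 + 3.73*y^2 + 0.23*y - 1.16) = 1.9*y^3 + 0.04*y^2 + 4.61*y - 10.06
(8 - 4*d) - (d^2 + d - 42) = -d^2 - 5*d + 50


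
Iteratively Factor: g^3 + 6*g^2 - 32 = (g - 2)*(g^2 + 8*g + 16) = (g - 2)*(g + 4)*(g + 4)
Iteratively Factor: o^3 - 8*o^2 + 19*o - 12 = (o - 1)*(o^2 - 7*o + 12) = (o - 3)*(o - 1)*(o - 4)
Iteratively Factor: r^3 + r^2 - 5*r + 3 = (r - 1)*(r^2 + 2*r - 3) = (r - 1)*(r + 3)*(r - 1)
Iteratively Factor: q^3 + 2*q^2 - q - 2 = (q + 2)*(q^2 - 1) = (q + 1)*(q + 2)*(q - 1)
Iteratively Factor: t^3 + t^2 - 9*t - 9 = (t - 3)*(t^2 + 4*t + 3) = (t - 3)*(t + 3)*(t + 1)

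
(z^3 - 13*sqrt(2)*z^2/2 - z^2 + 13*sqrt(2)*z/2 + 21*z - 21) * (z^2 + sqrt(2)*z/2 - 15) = z^5 - 6*sqrt(2)*z^4 - z^4 - z^3/2 + 6*sqrt(2)*z^3 + z^2/2 + 108*sqrt(2)*z^2 - 315*z - 108*sqrt(2)*z + 315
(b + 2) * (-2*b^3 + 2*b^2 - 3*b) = -2*b^4 - 2*b^3 + b^2 - 6*b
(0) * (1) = 0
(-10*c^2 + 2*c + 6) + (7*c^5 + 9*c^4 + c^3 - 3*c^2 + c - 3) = 7*c^5 + 9*c^4 + c^3 - 13*c^2 + 3*c + 3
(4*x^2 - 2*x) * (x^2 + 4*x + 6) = 4*x^4 + 14*x^3 + 16*x^2 - 12*x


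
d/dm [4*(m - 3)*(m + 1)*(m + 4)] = 12*m^2 + 16*m - 44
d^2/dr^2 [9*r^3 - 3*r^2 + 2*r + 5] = 54*r - 6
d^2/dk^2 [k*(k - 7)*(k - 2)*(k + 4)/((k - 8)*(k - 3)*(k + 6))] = 8*(5*k^6 - 66*k^5 + 960*k^4 - 7564*k^3 + 29808*k^2 - 47520*k - 29376)/(k^9 - 15*k^8 - 51*k^7 + 1567*k^6 - 2178*k^5 - 51948*k^4 + 169560*k^3 + 451008*k^2 - 2612736*k + 2985984)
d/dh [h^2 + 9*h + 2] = 2*h + 9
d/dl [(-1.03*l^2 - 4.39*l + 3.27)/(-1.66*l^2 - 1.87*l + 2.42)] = (-5.3613*l^2 + 5.8712*l - 4.5089)/(2.7556*l^4 + 6.2084*l^3 - 4.5375*l^2 - 9.0508*l + 5.8564)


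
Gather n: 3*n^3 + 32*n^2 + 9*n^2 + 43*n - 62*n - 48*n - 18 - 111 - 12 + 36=3*n^3 + 41*n^2 - 67*n - 105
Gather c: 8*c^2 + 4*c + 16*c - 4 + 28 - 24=8*c^2 + 20*c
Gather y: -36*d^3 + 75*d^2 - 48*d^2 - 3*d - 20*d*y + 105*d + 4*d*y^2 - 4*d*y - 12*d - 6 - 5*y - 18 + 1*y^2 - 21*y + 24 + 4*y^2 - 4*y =-36*d^3 + 27*d^2 + 90*d + y^2*(4*d + 5) + y*(-24*d - 30)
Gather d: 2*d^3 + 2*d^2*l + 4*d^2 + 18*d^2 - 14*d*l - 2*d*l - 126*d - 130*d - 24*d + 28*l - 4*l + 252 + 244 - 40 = 2*d^3 + d^2*(2*l + 22) + d*(-16*l - 280) + 24*l + 456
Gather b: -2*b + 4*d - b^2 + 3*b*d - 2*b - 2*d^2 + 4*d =-b^2 + b*(3*d - 4) - 2*d^2 + 8*d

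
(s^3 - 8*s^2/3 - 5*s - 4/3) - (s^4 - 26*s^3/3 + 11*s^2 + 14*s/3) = -s^4 + 29*s^3/3 - 41*s^2/3 - 29*s/3 - 4/3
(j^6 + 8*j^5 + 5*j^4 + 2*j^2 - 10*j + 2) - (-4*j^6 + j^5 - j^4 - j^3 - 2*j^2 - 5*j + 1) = 5*j^6 + 7*j^5 + 6*j^4 + j^3 + 4*j^2 - 5*j + 1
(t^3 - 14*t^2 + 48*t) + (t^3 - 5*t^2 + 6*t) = 2*t^3 - 19*t^2 + 54*t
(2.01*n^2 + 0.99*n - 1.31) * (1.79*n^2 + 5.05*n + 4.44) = 3.5979*n^4 + 11.9226*n^3 + 11.579*n^2 - 2.2199*n - 5.8164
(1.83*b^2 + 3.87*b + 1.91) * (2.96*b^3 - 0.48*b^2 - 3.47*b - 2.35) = 5.4168*b^5 + 10.5768*b^4 - 2.5541*b^3 - 18.6462*b^2 - 15.7222*b - 4.4885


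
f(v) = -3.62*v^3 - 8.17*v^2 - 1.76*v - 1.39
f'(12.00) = -1761.68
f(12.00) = -7454.35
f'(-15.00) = -2200.16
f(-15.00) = 10404.26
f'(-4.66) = -161.45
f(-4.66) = 195.72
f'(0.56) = -14.32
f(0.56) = -5.57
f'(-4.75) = -169.17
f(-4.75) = 210.60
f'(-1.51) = -1.85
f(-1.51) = -4.90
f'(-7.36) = -469.78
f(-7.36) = 1012.25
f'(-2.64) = -34.31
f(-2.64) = 12.92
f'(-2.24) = -19.65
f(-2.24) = 2.25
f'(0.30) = -7.64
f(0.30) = -2.75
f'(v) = -10.86*v^2 - 16.34*v - 1.76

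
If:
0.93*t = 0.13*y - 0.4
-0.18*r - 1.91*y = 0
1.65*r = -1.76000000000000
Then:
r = -1.07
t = -0.42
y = 0.10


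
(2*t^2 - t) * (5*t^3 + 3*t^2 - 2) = 10*t^5 + t^4 - 3*t^3 - 4*t^2 + 2*t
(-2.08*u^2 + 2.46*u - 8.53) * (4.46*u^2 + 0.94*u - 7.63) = -9.2768*u^4 + 9.0164*u^3 - 19.861*u^2 - 26.788*u + 65.0839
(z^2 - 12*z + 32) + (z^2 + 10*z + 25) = 2*z^2 - 2*z + 57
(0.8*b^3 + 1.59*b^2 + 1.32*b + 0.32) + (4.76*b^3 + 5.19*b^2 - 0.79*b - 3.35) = 5.56*b^3 + 6.78*b^2 + 0.53*b - 3.03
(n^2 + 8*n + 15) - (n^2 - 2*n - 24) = 10*n + 39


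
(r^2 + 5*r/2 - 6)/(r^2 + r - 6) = (r^2 + 5*r/2 - 6)/(r^2 + r - 6)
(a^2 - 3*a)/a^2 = (a - 3)/a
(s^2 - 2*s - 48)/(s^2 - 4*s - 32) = (s + 6)/(s + 4)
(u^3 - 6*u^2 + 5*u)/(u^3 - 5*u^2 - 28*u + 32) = u*(u - 5)/(u^2 - 4*u - 32)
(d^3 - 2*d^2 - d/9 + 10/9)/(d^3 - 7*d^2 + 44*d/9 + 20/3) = (d - 1)/(d - 6)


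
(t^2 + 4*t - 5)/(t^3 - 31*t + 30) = (t + 5)/(t^2 + t - 30)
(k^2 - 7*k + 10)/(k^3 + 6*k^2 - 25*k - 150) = (k - 2)/(k^2 + 11*k + 30)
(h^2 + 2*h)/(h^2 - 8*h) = (h + 2)/(h - 8)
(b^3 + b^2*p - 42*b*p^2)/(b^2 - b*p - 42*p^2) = b*(-b^2 - b*p + 42*p^2)/(-b^2 + b*p + 42*p^2)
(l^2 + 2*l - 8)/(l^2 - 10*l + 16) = (l + 4)/(l - 8)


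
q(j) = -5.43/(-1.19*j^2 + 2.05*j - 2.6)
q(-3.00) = 0.28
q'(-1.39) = 0.48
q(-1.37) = 0.71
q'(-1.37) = 0.49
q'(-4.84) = 0.05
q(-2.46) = 0.37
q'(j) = -5.43*(2.38*j - 2.05)/(-1.19*j^2 + 2.05*j - 2.6)^2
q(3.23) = 0.65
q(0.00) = 2.09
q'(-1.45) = 0.46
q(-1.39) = 0.70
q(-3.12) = 0.26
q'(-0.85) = 0.82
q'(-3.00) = 0.13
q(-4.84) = 0.13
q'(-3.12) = 0.12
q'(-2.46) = 0.19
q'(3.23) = -0.43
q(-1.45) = 0.67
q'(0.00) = 1.65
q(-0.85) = 1.04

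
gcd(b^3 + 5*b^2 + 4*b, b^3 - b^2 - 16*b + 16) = b + 4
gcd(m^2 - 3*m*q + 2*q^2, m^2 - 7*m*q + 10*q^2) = -m + 2*q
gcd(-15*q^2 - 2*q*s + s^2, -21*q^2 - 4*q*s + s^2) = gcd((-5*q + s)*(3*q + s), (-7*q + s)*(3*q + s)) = 3*q + s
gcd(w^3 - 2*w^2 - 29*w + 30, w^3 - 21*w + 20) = w^2 + 4*w - 5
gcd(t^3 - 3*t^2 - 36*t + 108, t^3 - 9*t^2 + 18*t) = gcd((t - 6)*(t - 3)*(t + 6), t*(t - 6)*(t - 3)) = t^2 - 9*t + 18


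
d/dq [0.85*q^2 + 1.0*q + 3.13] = 1.7*q + 1.0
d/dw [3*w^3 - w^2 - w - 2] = 9*w^2 - 2*w - 1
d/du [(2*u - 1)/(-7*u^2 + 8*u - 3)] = 2*(7*u^2 - 7*u + 1)/(49*u^4 - 112*u^3 + 106*u^2 - 48*u + 9)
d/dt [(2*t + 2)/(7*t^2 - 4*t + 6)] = 2*(-7*t^2 - 14*t + 10)/(49*t^4 - 56*t^3 + 100*t^2 - 48*t + 36)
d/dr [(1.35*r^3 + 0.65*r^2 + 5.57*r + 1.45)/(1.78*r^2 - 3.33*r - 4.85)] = (2.403*r^4 - 8.991*r^3 - 31.7216*r^2 - 11.467*r - 22.186)/(3.1684*r^4 - 11.8548*r^3 - 6.1771*r^2 + 32.301*r + 23.5225)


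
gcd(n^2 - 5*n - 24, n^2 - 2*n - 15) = n + 3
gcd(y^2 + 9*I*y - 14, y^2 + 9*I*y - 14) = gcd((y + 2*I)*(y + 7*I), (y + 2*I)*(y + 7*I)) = y^2 + 9*I*y - 14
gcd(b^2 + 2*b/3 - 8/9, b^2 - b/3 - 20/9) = b + 4/3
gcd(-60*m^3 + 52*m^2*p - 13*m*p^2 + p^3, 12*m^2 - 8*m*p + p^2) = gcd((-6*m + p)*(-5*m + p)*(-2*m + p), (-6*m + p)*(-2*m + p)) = 12*m^2 - 8*m*p + p^2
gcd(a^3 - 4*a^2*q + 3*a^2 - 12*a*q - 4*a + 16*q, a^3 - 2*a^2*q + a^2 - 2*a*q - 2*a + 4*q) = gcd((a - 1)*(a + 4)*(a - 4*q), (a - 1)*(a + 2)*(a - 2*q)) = a - 1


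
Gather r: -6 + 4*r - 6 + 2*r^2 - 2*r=2*r^2 + 2*r - 12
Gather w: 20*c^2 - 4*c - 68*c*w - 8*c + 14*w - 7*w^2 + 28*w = 20*c^2 - 12*c - 7*w^2 + w*(42 - 68*c)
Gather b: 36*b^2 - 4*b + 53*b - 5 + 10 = 36*b^2 + 49*b + 5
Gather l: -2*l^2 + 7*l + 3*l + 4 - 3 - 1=-2*l^2 + 10*l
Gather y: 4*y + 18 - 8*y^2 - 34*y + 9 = -8*y^2 - 30*y + 27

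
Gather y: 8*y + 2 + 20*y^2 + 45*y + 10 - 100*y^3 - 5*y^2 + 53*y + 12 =-100*y^3 + 15*y^2 + 106*y + 24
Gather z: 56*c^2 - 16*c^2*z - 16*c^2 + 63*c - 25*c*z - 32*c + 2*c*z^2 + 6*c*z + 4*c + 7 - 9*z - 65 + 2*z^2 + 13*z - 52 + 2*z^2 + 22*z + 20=40*c^2 + 35*c + z^2*(2*c + 4) + z*(-16*c^2 - 19*c + 26) - 90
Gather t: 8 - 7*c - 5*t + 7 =-7*c - 5*t + 15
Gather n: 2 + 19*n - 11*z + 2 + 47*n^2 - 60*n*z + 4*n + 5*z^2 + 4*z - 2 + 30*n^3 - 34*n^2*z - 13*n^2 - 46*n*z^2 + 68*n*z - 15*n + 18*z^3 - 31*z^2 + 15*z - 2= 30*n^3 + n^2*(34 - 34*z) + n*(-46*z^2 + 8*z + 8) + 18*z^3 - 26*z^2 + 8*z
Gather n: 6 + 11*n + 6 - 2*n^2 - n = -2*n^2 + 10*n + 12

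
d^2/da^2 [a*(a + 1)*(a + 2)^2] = 12*a^2 + 30*a + 16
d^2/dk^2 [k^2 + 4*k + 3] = 2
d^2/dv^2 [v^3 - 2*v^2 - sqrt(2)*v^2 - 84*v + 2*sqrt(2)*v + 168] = 6*v - 4 - 2*sqrt(2)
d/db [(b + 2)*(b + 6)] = 2*b + 8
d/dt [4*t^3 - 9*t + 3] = 12*t^2 - 9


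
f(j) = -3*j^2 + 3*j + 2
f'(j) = 3 - 6*j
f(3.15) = -18.32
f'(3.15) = -15.90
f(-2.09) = -17.37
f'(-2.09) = 15.54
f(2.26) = -6.54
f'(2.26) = -10.56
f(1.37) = 0.48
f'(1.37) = -5.22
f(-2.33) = -21.28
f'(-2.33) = 16.98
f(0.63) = 2.70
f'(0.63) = -0.78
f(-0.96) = -3.64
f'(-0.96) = 8.76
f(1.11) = 1.63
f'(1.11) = -3.66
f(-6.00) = -124.00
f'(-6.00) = 39.00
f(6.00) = -88.00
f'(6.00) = -33.00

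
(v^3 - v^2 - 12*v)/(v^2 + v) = (v^2 - v - 12)/(v + 1)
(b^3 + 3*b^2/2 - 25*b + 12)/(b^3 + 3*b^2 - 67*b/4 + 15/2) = 2*(b - 4)/(2*b - 5)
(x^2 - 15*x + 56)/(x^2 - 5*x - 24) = (x - 7)/(x + 3)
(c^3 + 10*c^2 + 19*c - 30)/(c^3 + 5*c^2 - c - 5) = (c + 6)/(c + 1)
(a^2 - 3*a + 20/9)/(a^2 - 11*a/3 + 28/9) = (3*a - 5)/(3*a - 7)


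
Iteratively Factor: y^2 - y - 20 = (y + 4)*(y - 5)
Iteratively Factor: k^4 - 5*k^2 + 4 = (k + 1)*(k^3 - k^2 - 4*k + 4) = (k - 1)*(k + 1)*(k^2 - 4) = (k - 2)*(k - 1)*(k + 1)*(k + 2)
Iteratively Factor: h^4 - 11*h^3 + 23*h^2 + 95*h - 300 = (h - 4)*(h^3 - 7*h^2 - 5*h + 75) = (h - 5)*(h - 4)*(h^2 - 2*h - 15) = (h - 5)*(h - 4)*(h + 3)*(h - 5)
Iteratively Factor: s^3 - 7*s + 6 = (s - 2)*(s^2 + 2*s - 3) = (s - 2)*(s + 3)*(s - 1)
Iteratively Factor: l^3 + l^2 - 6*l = (l + 3)*(l^2 - 2*l) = l*(l + 3)*(l - 2)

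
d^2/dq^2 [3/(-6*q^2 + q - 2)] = 6*(36*q^2 - 6*q - (12*q - 1)^2 + 12)/(6*q^2 - q + 2)^3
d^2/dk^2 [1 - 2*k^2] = -4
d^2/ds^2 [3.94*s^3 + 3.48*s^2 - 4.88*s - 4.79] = 23.64*s + 6.96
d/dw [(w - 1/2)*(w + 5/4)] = 2*w + 3/4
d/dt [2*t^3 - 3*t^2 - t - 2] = 6*t^2 - 6*t - 1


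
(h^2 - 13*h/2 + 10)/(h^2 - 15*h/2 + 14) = (2*h - 5)/(2*h - 7)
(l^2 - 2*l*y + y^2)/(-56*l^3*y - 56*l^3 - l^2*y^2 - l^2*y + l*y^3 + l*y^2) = (-l^2 + 2*l*y - y^2)/(l*(56*l^2*y + 56*l^2 + l*y^2 + l*y - y^3 - y^2))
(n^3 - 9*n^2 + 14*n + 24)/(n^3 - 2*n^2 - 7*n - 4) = (n - 6)/(n + 1)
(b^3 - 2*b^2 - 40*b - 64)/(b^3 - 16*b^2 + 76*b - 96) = (b^2 + 6*b + 8)/(b^2 - 8*b + 12)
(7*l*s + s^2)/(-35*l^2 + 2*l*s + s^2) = s/(-5*l + s)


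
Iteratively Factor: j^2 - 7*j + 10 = (j - 2)*(j - 5)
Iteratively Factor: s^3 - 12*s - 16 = (s + 2)*(s^2 - 2*s - 8) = (s - 4)*(s + 2)*(s + 2)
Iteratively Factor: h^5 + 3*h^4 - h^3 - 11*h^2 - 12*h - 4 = (h + 1)*(h^4 + 2*h^3 - 3*h^2 - 8*h - 4) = (h + 1)*(h + 2)*(h^3 - 3*h - 2) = (h + 1)^2*(h + 2)*(h^2 - h - 2) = (h - 2)*(h + 1)^2*(h + 2)*(h + 1)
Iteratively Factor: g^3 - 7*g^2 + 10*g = (g - 2)*(g^2 - 5*g) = (g - 5)*(g - 2)*(g)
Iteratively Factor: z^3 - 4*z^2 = (z)*(z^2 - 4*z) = z^2*(z - 4)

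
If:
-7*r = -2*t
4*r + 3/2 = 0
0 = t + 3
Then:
No Solution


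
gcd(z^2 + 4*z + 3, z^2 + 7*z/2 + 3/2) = z + 3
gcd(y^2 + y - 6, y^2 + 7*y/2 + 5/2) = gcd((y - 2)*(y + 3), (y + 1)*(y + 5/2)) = 1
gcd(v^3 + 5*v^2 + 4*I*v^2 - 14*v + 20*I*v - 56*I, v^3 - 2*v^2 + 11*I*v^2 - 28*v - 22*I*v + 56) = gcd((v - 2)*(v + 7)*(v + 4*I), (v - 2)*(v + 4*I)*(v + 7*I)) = v^2 + v*(-2 + 4*I) - 8*I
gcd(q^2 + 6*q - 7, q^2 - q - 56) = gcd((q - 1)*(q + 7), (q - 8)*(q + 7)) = q + 7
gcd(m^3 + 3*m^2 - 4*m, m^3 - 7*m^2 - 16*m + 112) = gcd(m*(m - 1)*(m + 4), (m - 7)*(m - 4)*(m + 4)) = m + 4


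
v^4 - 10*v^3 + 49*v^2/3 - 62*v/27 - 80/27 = (v - 8)*(v - 5/3)*(v - 2/3)*(v + 1/3)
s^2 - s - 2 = (s - 2)*(s + 1)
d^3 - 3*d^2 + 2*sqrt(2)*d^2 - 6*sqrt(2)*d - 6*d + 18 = (d - 3)*(d - sqrt(2))*(d + 3*sqrt(2))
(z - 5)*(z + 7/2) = z^2 - 3*z/2 - 35/2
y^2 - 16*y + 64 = (y - 8)^2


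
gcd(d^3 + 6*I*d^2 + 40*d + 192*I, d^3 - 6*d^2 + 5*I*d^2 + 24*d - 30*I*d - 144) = d + 8*I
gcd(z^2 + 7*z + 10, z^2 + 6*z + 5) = z + 5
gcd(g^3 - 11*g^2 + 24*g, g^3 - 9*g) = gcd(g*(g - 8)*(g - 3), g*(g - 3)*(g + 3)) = g^2 - 3*g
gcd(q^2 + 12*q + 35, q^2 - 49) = q + 7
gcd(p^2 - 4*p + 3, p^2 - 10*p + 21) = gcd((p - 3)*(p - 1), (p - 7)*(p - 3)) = p - 3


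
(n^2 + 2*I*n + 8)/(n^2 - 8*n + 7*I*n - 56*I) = (n^2 + 2*I*n + 8)/(n^2 + n*(-8 + 7*I) - 56*I)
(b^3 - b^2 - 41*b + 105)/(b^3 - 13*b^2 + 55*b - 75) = (b + 7)/(b - 5)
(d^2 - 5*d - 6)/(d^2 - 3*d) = (d^2 - 5*d - 6)/(d*(d - 3))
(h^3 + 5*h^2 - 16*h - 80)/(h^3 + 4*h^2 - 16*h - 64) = (h + 5)/(h + 4)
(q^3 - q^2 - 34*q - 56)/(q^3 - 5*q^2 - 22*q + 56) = (q + 2)/(q - 2)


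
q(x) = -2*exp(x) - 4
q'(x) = -2*exp(x)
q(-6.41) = -4.00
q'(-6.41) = -0.00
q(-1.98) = -4.28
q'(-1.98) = -0.28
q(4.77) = -239.84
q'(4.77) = -235.84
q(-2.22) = -4.22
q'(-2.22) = -0.22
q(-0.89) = -4.82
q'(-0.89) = -0.82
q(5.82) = -677.94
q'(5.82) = -673.94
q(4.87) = -264.64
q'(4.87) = -260.64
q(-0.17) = -5.69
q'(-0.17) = -1.69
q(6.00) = -810.86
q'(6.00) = -806.86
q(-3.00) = -4.10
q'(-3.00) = -0.10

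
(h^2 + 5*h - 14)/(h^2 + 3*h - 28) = (h - 2)/(h - 4)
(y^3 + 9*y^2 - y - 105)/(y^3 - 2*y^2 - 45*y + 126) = (y + 5)/(y - 6)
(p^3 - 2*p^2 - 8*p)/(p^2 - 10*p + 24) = p*(p + 2)/(p - 6)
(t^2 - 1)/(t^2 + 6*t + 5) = (t - 1)/(t + 5)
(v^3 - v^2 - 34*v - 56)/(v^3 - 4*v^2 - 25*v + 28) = (v + 2)/(v - 1)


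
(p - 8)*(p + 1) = p^2 - 7*p - 8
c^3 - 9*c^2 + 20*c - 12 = (c - 6)*(c - 2)*(c - 1)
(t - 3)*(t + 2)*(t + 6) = t^3 + 5*t^2 - 12*t - 36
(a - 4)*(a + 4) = a^2 - 16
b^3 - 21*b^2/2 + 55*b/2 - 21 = (b - 7)*(b - 2)*(b - 3/2)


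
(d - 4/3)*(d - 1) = d^2 - 7*d/3 + 4/3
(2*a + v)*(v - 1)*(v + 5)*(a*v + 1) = 2*a^2*v^3 + 8*a^2*v^2 - 10*a^2*v + a*v^4 + 4*a*v^3 - 3*a*v^2 + 8*a*v - 10*a + v^3 + 4*v^2 - 5*v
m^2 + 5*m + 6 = (m + 2)*(m + 3)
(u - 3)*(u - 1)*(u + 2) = u^3 - 2*u^2 - 5*u + 6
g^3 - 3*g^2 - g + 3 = (g - 3)*(g - 1)*(g + 1)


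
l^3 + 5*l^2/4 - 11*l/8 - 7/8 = (l - 1)*(l + 1/2)*(l + 7/4)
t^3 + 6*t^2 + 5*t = t*(t + 1)*(t + 5)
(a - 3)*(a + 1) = a^2 - 2*a - 3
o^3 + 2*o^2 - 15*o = o*(o - 3)*(o + 5)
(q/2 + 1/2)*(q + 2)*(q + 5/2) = q^3/2 + 11*q^2/4 + 19*q/4 + 5/2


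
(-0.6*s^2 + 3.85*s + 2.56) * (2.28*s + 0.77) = -1.368*s^3 + 8.316*s^2 + 8.8013*s + 1.9712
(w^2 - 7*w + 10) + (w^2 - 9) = 2*w^2 - 7*w + 1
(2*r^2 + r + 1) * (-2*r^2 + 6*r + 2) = -4*r^4 + 10*r^3 + 8*r^2 + 8*r + 2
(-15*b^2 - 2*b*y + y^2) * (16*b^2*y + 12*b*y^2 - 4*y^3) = -240*b^4*y - 212*b^3*y^2 + 52*b^2*y^3 + 20*b*y^4 - 4*y^5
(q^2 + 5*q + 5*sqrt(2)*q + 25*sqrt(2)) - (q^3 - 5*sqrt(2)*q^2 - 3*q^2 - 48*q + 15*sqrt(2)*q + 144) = -q^3 + 4*q^2 + 5*sqrt(2)*q^2 - 10*sqrt(2)*q + 53*q - 144 + 25*sqrt(2)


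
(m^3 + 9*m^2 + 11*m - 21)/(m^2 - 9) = (m^2 + 6*m - 7)/(m - 3)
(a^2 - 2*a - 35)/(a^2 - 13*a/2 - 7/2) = 2*(a + 5)/(2*a + 1)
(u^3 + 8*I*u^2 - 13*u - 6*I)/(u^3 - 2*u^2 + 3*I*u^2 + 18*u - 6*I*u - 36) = (u^2 + 2*I*u - 1)/(u^2 - u*(2 + 3*I) + 6*I)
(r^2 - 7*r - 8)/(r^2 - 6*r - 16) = (r + 1)/(r + 2)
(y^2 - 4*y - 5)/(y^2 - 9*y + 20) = (y + 1)/(y - 4)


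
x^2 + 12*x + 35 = (x + 5)*(x + 7)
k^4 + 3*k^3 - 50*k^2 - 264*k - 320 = (k - 8)*(k + 2)*(k + 4)*(k + 5)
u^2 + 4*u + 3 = (u + 1)*(u + 3)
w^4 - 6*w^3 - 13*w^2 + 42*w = w*(w - 7)*(w - 2)*(w + 3)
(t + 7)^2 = t^2 + 14*t + 49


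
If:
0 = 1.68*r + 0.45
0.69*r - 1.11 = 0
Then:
No Solution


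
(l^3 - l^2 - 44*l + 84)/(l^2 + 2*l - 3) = (l^3 - l^2 - 44*l + 84)/(l^2 + 2*l - 3)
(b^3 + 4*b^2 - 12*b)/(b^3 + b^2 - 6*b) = (b + 6)/(b + 3)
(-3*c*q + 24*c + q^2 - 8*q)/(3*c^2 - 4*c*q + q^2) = (q - 8)/(-c + q)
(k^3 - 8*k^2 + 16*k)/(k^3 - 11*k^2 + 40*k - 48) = k/(k - 3)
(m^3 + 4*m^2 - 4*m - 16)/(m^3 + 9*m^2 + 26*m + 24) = (m - 2)/(m + 3)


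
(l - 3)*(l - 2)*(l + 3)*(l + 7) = l^4 + 5*l^3 - 23*l^2 - 45*l + 126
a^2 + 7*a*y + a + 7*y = (a + 1)*(a + 7*y)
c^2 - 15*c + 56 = (c - 8)*(c - 7)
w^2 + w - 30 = (w - 5)*(w + 6)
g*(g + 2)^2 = g^3 + 4*g^2 + 4*g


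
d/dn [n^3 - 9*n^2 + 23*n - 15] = 3*n^2 - 18*n + 23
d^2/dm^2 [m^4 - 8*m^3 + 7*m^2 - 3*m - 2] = 12*m^2 - 48*m + 14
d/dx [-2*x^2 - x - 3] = -4*x - 1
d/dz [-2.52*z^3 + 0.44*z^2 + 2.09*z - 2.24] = -7.56*z^2 + 0.88*z + 2.09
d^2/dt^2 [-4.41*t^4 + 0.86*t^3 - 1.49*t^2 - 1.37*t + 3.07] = -52.92*t^2 + 5.16*t - 2.98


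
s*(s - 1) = s^2 - s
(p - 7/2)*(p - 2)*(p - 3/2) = p^3 - 7*p^2 + 61*p/4 - 21/2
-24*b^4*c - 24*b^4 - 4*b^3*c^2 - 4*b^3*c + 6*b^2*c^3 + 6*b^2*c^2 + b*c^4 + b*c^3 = (-2*b + c)*(2*b + c)*(6*b + c)*(b*c + b)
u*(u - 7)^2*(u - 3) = u^4 - 17*u^3 + 91*u^2 - 147*u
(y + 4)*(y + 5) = y^2 + 9*y + 20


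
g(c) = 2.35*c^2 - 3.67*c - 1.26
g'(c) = 4.7*c - 3.67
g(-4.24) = 56.55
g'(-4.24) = -23.60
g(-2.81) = 27.61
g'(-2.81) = -16.88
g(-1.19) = 6.44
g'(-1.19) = -9.26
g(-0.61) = 1.85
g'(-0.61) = -6.54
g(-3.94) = 49.68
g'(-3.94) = -22.19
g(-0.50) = 1.16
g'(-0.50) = -6.02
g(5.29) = 45.09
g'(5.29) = 21.19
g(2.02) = 0.92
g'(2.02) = 5.82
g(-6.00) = 105.36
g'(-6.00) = -31.87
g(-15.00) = 582.54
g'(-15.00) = -74.17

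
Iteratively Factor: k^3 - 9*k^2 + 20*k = (k - 5)*(k^2 - 4*k) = k*(k - 5)*(k - 4)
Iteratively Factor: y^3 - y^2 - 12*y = (y - 4)*(y^2 + 3*y) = y*(y - 4)*(y + 3)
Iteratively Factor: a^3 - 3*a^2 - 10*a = (a - 5)*(a^2 + 2*a) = (a - 5)*(a + 2)*(a)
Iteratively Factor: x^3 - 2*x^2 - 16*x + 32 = (x - 4)*(x^2 + 2*x - 8) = (x - 4)*(x + 4)*(x - 2)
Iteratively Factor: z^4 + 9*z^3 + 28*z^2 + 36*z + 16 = (z + 1)*(z^3 + 8*z^2 + 20*z + 16) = (z + 1)*(z + 2)*(z^2 + 6*z + 8) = (z + 1)*(z + 2)^2*(z + 4)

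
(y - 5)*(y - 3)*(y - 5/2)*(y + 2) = y^4 - 17*y^3/2 + 14*y^2 + 65*y/2 - 75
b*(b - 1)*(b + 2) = b^3 + b^2 - 2*b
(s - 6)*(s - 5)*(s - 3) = s^3 - 14*s^2 + 63*s - 90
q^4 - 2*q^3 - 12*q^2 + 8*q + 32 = (q - 4)*(q - 2)*(q + 2)^2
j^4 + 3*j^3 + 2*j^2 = j^2*(j + 1)*(j + 2)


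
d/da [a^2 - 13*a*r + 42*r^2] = 2*a - 13*r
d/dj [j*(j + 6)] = 2*j + 6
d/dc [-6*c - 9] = -6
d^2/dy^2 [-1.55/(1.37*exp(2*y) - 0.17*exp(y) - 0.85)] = (1.55*(2.74*exp(y) - 0.17)*(5.48*exp(y) - 0.34)*exp(y) + (8.494*exp(y) - 0.2635)*(-1.37*exp(2*y) + 0.17*exp(y) + 0.85))*exp(y)/(-1.37*exp(2*y) + 0.17*exp(y) + 0.85)^3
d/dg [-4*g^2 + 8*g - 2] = 8 - 8*g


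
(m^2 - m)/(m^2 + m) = (m - 1)/(m + 1)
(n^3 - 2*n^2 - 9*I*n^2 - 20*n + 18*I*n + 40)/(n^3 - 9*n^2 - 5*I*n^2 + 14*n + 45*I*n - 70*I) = (n - 4*I)/(n - 7)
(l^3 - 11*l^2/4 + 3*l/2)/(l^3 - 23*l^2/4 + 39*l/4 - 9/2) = l/(l - 3)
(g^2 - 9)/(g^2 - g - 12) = (g - 3)/(g - 4)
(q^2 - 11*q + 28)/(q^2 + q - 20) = (q - 7)/(q + 5)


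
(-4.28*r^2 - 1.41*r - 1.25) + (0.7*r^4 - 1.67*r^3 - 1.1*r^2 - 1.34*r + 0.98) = 0.7*r^4 - 1.67*r^3 - 5.38*r^2 - 2.75*r - 0.27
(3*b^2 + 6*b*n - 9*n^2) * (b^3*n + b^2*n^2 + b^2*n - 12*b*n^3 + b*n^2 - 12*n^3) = 3*b^5*n + 9*b^4*n^2 + 3*b^4*n - 39*b^3*n^3 + 9*b^3*n^2 - 81*b^2*n^4 - 39*b^2*n^3 + 108*b*n^5 - 81*b*n^4 + 108*n^5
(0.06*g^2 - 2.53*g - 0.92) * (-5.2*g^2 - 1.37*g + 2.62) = -0.312*g^4 + 13.0738*g^3 + 8.4073*g^2 - 5.3682*g - 2.4104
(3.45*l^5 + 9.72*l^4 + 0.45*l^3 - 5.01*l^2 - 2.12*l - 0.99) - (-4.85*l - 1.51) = 3.45*l^5 + 9.72*l^4 + 0.45*l^3 - 5.01*l^2 + 2.73*l + 0.52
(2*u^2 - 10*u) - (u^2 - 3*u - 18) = u^2 - 7*u + 18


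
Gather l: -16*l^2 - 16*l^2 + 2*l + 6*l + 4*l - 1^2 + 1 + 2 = -32*l^2 + 12*l + 2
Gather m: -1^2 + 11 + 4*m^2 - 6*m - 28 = 4*m^2 - 6*m - 18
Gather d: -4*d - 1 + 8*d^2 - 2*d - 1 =8*d^2 - 6*d - 2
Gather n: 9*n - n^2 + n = -n^2 + 10*n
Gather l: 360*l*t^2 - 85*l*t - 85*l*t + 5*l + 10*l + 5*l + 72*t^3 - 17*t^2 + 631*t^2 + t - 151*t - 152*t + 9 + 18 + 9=l*(360*t^2 - 170*t + 20) + 72*t^3 + 614*t^2 - 302*t + 36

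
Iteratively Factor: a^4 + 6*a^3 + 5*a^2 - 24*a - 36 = (a - 2)*(a^3 + 8*a^2 + 21*a + 18) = (a - 2)*(a + 3)*(a^2 + 5*a + 6) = (a - 2)*(a + 3)^2*(a + 2)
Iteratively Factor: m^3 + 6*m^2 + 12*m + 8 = (m + 2)*(m^2 + 4*m + 4) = (m + 2)^2*(m + 2)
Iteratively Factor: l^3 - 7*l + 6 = (l - 1)*(l^2 + l - 6) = (l - 2)*(l - 1)*(l + 3)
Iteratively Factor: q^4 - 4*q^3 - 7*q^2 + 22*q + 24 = (q - 4)*(q^3 - 7*q - 6) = (q - 4)*(q + 1)*(q^2 - q - 6) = (q - 4)*(q + 1)*(q + 2)*(q - 3)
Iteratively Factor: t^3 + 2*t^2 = (t + 2)*(t^2) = t*(t + 2)*(t)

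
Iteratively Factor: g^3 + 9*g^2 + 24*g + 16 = (g + 1)*(g^2 + 8*g + 16) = (g + 1)*(g + 4)*(g + 4)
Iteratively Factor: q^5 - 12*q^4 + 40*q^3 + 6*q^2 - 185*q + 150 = (q + 2)*(q^4 - 14*q^3 + 68*q^2 - 130*q + 75) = (q - 5)*(q + 2)*(q^3 - 9*q^2 + 23*q - 15) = (q - 5)*(q - 1)*(q + 2)*(q^2 - 8*q + 15) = (q - 5)*(q - 3)*(q - 1)*(q + 2)*(q - 5)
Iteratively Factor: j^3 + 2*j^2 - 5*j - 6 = (j + 1)*(j^2 + j - 6) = (j - 2)*(j + 1)*(j + 3)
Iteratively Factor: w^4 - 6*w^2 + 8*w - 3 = (w + 3)*(w^3 - 3*w^2 + 3*w - 1) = (w - 1)*(w + 3)*(w^2 - 2*w + 1) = (w - 1)^2*(w + 3)*(w - 1)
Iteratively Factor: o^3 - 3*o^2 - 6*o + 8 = (o - 1)*(o^2 - 2*o - 8) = (o - 1)*(o + 2)*(o - 4)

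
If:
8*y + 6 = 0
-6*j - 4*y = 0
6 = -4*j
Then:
No Solution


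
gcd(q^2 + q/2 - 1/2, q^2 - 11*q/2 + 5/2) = q - 1/2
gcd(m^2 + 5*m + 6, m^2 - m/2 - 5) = m + 2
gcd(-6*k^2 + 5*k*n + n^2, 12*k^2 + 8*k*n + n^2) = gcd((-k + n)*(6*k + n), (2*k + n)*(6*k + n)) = 6*k + n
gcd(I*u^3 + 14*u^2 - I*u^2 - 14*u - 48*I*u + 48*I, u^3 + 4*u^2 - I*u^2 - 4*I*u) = 1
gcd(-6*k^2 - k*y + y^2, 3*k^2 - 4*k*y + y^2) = -3*k + y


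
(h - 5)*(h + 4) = h^2 - h - 20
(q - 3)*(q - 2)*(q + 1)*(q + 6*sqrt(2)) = q^4 - 4*q^3 + 6*sqrt(2)*q^3 - 24*sqrt(2)*q^2 + q^2 + 6*q + 6*sqrt(2)*q + 36*sqrt(2)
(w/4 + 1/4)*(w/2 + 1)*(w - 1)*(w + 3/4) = w^4/8 + 11*w^3/32 + w^2/16 - 11*w/32 - 3/16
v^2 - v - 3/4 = (v - 3/2)*(v + 1/2)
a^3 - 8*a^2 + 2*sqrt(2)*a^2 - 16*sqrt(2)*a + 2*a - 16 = (a - 8)*(a + sqrt(2))^2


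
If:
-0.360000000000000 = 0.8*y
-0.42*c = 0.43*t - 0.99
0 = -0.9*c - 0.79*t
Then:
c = -14.17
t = 16.14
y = -0.45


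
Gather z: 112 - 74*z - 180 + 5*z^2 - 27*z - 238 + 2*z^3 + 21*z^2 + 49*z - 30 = 2*z^3 + 26*z^2 - 52*z - 336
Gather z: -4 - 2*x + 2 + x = -x - 2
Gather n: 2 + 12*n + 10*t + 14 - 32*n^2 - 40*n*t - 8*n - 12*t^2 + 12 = -32*n^2 + n*(4 - 40*t) - 12*t^2 + 10*t + 28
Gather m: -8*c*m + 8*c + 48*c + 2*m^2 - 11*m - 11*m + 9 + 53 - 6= 56*c + 2*m^2 + m*(-8*c - 22) + 56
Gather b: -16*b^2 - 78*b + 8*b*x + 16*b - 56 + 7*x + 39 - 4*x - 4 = -16*b^2 + b*(8*x - 62) + 3*x - 21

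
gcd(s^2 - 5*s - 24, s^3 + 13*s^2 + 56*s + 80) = 1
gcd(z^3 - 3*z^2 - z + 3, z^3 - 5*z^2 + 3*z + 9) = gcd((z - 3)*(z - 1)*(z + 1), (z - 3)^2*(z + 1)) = z^2 - 2*z - 3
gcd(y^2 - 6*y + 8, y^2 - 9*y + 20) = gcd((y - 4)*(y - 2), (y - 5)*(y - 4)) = y - 4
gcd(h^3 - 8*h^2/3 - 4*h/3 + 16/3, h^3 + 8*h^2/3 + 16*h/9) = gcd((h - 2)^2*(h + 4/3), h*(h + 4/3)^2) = h + 4/3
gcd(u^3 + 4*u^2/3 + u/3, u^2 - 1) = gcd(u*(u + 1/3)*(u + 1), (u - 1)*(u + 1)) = u + 1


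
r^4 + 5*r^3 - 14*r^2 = r^2*(r - 2)*(r + 7)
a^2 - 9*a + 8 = (a - 8)*(a - 1)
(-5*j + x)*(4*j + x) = -20*j^2 - j*x + x^2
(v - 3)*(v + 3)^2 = v^3 + 3*v^2 - 9*v - 27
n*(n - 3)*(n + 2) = n^3 - n^2 - 6*n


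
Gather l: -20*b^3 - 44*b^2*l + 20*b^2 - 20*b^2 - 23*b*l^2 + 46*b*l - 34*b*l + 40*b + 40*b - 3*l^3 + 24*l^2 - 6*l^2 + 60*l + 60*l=-20*b^3 + 80*b - 3*l^3 + l^2*(18 - 23*b) + l*(-44*b^2 + 12*b + 120)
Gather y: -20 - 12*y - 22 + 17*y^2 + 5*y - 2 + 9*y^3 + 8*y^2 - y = 9*y^3 + 25*y^2 - 8*y - 44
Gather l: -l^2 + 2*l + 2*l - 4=-l^2 + 4*l - 4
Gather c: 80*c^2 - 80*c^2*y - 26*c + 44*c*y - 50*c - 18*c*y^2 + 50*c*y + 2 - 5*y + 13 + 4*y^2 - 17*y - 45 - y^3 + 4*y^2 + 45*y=c^2*(80 - 80*y) + c*(-18*y^2 + 94*y - 76) - y^3 + 8*y^2 + 23*y - 30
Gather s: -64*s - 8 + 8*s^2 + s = 8*s^2 - 63*s - 8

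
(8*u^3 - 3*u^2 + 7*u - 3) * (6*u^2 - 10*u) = 48*u^5 - 98*u^4 + 72*u^3 - 88*u^2 + 30*u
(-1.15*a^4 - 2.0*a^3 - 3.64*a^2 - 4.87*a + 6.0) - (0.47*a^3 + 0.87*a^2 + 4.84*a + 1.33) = -1.15*a^4 - 2.47*a^3 - 4.51*a^2 - 9.71*a + 4.67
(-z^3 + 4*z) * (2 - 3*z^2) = 3*z^5 - 14*z^3 + 8*z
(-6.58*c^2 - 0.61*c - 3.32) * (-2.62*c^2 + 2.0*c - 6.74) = 17.2396*c^4 - 11.5618*c^3 + 51.8276*c^2 - 2.5286*c + 22.3768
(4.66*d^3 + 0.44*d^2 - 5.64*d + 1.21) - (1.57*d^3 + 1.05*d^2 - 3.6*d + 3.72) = 3.09*d^3 - 0.61*d^2 - 2.04*d - 2.51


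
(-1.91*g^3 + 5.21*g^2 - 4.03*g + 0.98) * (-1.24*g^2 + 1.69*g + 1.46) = 2.3684*g^5 - 9.6883*g^4 + 11.0135*g^3 - 0.419300000000001*g^2 - 4.2276*g + 1.4308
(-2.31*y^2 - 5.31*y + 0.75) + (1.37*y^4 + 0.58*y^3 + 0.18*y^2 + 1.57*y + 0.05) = 1.37*y^4 + 0.58*y^3 - 2.13*y^2 - 3.74*y + 0.8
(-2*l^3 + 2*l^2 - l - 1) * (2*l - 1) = -4*l^4 + 6*l^3 - 4*l^2 - l + 1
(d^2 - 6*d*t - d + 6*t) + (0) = d^2 - 6*d*t - d + 6*t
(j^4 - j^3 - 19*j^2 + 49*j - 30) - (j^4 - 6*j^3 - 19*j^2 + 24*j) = 5*j^3 + 25*j - 30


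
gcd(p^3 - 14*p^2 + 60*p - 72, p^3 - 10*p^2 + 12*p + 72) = p^2 - 12*p + 36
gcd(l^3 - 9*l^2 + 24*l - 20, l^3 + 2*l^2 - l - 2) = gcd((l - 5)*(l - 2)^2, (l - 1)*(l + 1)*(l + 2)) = 1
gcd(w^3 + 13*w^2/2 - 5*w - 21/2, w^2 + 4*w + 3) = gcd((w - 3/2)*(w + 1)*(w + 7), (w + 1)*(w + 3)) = w + 1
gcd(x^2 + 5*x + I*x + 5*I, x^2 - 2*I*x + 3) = x + I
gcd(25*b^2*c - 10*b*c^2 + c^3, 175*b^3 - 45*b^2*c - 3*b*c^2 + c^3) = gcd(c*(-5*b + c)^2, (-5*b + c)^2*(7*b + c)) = 25*b^2 - 10*b*c + c^2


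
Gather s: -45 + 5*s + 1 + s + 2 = 6*s - 42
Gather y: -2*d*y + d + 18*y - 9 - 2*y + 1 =d + y*(16 - 2*d) - 8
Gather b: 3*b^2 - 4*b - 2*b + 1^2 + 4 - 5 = 3*b^2 - 6*b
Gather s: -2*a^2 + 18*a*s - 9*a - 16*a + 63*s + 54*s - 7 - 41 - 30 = -2*a^2 - 25*a + s*(18*a + 117) - 78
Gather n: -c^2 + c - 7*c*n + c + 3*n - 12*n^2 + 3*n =-c^2 + 2*c - 12*n^2 + n*(6 - 7*c)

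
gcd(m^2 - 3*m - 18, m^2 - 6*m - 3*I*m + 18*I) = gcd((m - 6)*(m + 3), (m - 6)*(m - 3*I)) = m - 6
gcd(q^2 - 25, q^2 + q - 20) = q + 5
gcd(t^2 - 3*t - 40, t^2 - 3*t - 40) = t^2 - 3*t - 40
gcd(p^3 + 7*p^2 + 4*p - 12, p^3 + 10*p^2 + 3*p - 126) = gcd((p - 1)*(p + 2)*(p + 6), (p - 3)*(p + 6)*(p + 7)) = p + 6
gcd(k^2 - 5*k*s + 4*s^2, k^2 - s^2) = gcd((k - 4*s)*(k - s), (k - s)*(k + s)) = -k + s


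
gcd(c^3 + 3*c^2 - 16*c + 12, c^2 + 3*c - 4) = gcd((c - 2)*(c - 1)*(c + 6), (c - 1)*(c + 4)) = c - 1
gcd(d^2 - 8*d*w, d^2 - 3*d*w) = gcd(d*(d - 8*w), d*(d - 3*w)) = d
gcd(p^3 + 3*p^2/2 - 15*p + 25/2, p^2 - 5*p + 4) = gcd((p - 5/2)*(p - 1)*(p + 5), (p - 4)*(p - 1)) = p - 1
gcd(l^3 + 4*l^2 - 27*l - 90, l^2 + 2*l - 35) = l - 5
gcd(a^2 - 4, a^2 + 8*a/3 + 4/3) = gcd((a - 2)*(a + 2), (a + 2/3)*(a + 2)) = a + 2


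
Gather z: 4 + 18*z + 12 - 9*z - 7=9*z + 9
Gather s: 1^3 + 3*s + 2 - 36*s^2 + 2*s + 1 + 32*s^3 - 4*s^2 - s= 32*s^3 - 40*s^2 + 4*s + 4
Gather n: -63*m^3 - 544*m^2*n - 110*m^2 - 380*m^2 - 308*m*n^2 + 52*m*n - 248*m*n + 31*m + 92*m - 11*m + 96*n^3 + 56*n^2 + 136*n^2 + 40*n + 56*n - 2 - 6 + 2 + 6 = -63*m^3 - 490*m^2 + 112*m + 96*n^3 + n^2*(192 - 308*m) + n*(-544*m^2 - 196*m + 96)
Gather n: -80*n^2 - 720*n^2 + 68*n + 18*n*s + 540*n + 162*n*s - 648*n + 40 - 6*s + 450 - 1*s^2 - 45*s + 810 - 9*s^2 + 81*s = -800*n^2 + n*(180*s - 40) - 10*s^2 + 30*s + 1300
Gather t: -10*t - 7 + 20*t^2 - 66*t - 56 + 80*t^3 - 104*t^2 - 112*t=80*t^3 - 84*t^2 - 188*t - 63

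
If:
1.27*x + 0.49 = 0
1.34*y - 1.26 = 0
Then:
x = -0.39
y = 0.94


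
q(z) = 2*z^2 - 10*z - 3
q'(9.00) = 26.00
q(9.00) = 69.00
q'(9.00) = 26.00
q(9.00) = 69.00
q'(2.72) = 0.88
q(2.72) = -15.40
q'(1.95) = -2.20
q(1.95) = -14.90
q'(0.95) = -6.20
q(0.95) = -10.70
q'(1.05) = -5.80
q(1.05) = -11.30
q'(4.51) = 8.04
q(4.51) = -7.42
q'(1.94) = -2.24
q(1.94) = -14.87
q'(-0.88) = -13.52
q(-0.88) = 7.35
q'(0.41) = -8.36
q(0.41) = -6.76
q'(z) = 4*z - 10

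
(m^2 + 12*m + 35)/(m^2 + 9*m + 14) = (m + 5)/(m + 2)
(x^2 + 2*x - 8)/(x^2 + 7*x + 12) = (x - 2)/(x + 3)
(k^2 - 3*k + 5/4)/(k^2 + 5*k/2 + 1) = (4*k^2 - 12*k + 5)/(2*(2*k^2 + 5*k + 2))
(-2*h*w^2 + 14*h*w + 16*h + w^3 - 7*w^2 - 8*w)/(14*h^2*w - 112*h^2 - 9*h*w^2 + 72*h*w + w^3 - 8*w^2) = (w + 1)/(-7*h + w)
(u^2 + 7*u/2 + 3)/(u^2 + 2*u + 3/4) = 2*(u + 2)/(2*u + 1)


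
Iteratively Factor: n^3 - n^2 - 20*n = (n)*(n^2 - n - 20) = n*(n - 5)*(n + 4)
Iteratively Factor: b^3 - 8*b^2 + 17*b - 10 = (b - 1)*(b^2 - 7*b + 10) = (b - 5)*(b - 1)*(b - 2)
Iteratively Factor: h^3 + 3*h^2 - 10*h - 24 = (h + 2)*(h^2 + h - 12) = (h - 3)*(h + 2)*(h + 4)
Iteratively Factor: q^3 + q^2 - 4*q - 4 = (q + 1)*(q^2 - 4) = (q + 1)*(q + 2)*(q - 2)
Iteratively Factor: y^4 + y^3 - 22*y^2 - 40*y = (y + 2)*(y^3 - y^2 - 20*y) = (y - 5)*(y + 2)*(y^2 + 4*y) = (y - 5)*(y + 2)*(y + 4)*(y)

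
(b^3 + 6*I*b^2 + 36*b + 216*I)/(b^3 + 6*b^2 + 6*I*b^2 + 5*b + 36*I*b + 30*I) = (b^2 + 36)/(b^2 + 6*b + 5)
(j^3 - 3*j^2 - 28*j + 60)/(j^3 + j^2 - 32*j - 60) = (j - 2)/(j + 2)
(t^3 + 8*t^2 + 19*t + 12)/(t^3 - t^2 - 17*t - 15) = (t + 4)/(t - 5)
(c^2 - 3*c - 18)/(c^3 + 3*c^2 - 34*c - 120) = (c + 3)/(c^2 + 9*c + 20)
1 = 1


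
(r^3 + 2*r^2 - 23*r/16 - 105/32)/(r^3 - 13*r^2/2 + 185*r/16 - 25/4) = (8*r^2 + 26*r + 21)/(2*(4*r^2 - 21*r + 20))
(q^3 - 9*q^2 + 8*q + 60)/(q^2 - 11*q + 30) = q + 2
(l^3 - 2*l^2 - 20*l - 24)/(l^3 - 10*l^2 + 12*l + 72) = (l + 2)/(l - 6)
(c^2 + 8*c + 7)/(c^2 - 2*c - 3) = (c + 7)/(c - 3)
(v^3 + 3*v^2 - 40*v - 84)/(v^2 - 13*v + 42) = (v^2 + 9*v + 14)/(v - 7)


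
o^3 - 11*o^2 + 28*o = o*(o - 7)*(o - 4)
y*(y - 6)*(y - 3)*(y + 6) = y^4 - 3*y^3 - 36*y^2 + 108*y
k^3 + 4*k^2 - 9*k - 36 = (k - 3)*(k + 3)*(k + 4)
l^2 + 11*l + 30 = (l + 5)*(l + 6)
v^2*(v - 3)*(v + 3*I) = v^4 - 3*v^3 + 3*I*v^3 - 9*I*v^2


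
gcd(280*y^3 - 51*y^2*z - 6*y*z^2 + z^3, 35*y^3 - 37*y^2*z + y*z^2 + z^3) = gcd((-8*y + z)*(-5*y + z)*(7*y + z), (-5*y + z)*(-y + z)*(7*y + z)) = 35*y^2 - 2*y*z - z^2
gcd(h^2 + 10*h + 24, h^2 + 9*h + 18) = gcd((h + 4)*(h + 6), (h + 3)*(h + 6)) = h + 6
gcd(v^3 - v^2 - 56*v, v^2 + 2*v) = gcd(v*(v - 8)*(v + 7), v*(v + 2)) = v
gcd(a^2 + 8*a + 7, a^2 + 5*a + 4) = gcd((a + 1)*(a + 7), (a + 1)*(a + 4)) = a + 1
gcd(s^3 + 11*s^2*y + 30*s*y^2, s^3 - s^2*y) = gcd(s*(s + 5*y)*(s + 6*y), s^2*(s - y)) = s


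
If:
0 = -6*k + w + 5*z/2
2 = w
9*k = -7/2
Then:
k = -7/18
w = 2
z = -26/15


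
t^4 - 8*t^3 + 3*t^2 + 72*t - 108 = (t - 6)*(t - 3)*(t - 2)*(t + 3)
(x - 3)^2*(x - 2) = x^3 - 8*x^2 + 21*x - 18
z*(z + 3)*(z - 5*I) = z^3 + 3*z^2 - 5*I*z^2 - 15*I*z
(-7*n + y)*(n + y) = -7*n^2 - 6*n*y + y^2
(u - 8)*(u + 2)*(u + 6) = u^3 - 52*u - 96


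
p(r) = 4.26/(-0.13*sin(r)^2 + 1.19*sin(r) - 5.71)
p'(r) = 4.26*(0.26*sin(r)*cos(r) - 1.19*cos(r))/(-0.13*sin(r)^2 + 1.19*sin(r) - 5.71)^2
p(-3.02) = -0.73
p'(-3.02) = 0.15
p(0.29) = -0.79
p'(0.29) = -0.16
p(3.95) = -0.64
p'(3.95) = 0.09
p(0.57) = -0.83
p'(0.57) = -0.14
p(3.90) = -0.65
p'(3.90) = 0.10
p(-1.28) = -0.61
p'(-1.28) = -0.04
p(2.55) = -0.84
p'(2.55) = 0.14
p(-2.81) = -0.70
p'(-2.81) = 0.14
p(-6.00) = -0.79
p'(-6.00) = -0.16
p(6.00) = -0.70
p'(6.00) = -0.14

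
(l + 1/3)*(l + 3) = l^2 + 10*l/3 + 1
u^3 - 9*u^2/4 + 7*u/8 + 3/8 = (u - 3/2)*(u - 1)*(u + 1/4)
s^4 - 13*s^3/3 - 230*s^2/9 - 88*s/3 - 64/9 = (s - 8)*(s + 1/3)*(s + 4/3)*(s + 2)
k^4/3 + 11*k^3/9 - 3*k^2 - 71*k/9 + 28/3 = (k/3 + 1)*(k - 7/3)*(k - 1)*(k + 4)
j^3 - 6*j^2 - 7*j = j*(j - 7)*(j + 1)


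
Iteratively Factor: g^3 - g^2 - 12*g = (g)*(g^2 - g - 12) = g*(g + 3)*(g - 4)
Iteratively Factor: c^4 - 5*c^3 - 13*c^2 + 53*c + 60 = (c - 4)*(c^3 - c^2 - 17*c - 15) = (c - 4)*(c + 3)*(c^2 - 4*c - 5) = (c - 5)*(c - 4)*(c + 3)*(c + 1)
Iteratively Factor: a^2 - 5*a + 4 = (a - 4)*(a - 1)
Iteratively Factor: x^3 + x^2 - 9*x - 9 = (x - 3)*(x^2 + 4*x + 3) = (x - 3)*(x + 1)*(x + 3)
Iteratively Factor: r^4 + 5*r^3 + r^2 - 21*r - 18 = (r + 3)*(r^3 + 2*r^2 - 5*r - 6) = (r - 2)*(r + 3)*(r^2 + 4*r + 3) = (r - 2)*(r + 3)^2*(r + 1)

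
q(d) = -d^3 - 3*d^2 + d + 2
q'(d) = -3*d^2 - 6*d + 1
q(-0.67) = 0.28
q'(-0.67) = 3.67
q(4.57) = -151.53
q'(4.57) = -89.07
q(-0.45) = 1.03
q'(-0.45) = 3.09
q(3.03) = -50.33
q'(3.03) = -44.72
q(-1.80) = -3.69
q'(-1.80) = 2.08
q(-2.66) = -3.07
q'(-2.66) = -4.27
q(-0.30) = 1.46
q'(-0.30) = 2.53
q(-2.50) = -3.62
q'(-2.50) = -2.75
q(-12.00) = 1286.00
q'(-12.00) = -359.00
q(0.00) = 2.00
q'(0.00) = 1.00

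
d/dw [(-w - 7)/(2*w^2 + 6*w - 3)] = (2*w^2 + 28*w + 45)/(4*w^4 + 24*w^3 + 24*w^2 - 36*w + 9)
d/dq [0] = 0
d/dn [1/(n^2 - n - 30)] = (1 - 2*n)/(-n^2 + n + 30)^2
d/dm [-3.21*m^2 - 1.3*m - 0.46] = -6.42*m - 1.3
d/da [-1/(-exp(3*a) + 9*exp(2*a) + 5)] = 3*(6 - exp(a))*exp(2*a)/(-exp(3*a) + 9*exp(2*a) + 5)^2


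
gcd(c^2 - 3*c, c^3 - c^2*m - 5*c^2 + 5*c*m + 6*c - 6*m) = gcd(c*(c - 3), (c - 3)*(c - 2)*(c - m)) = c - 3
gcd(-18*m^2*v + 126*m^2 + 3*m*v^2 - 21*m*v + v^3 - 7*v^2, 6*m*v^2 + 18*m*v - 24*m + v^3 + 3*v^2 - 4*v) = 6*m + v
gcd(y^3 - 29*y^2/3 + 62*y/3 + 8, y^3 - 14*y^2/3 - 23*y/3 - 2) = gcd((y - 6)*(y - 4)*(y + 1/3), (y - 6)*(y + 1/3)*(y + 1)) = y^2 - 17*y/3 - 2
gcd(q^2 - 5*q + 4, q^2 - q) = q - 1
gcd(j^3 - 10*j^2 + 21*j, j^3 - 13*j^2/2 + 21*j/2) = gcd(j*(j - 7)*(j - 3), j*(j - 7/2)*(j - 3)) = j^2 - 3*j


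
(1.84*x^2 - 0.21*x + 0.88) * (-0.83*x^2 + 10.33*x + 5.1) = -1.5272*x^4 + 19.1815*x^3 + 6.4843*x^2 + 8.0194*x + 4.488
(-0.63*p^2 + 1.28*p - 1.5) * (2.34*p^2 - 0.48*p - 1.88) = -1.4742*p^4 + 3.2976*p^3 - 2.94*p^2 - 1.6864*p + 2.82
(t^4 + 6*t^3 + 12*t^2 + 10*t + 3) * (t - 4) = t^5 + 2*t^4 - 12*t^3 - 38*t^2 - 37*t - 12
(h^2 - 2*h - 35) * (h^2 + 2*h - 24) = h^4 - 63*h^2 - 22*h + 840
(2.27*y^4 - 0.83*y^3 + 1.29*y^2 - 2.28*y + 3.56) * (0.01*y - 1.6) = 0.0227*y^5 - 3.6403*y^4 + 1.3409*y^3 - 2.0868*y^2 + 3.6836*y - 5.696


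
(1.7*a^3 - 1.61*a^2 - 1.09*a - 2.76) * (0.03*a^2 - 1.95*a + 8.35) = 0.051*a^5 - 3.3633*a^4 + 17.3018*a^3 - 11.4008*a^2 - 3.7195*a - 23.046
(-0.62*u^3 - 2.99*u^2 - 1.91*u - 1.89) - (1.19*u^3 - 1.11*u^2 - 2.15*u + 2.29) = -1.81*u^3 - 1.88*u^2 + 0.24*u - 4.18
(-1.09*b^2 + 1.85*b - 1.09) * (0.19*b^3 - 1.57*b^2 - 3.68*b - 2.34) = -0.2071*b^5 + 2.0628*b^4 + 0.8996*b^3 - 2.5461*b^2 - 0.317799999999999*b + 2.5506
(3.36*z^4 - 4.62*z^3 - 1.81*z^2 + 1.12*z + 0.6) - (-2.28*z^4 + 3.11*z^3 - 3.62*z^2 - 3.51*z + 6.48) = 5.64*z^4 - 7.73*z^3 + 1.81*z^2 + 4.63*z - 5.88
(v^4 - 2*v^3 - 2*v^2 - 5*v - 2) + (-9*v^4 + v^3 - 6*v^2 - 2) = -8*v^4 - v^3 - 8*v^2 - 5*v - 4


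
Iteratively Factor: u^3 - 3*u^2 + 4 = (u - 2)*(u^2 - u - 2) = (u - 2)*(u + 1)*(u - 2)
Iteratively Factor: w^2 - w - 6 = (w - 3)*(w + 2)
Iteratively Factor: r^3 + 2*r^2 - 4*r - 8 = (r + 2)*(r^2 - 4) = (r - 2)*(r + 2)*(r + 2)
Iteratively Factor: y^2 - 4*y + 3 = (y - 1)*(y - 3)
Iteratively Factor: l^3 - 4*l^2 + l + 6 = (l + 1)*(l^2 - 5*l + 6) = (l - 3)*(l + 1)*(l - 2)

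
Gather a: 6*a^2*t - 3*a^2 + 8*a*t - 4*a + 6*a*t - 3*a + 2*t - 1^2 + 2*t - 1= a^2*(6*t - 3) + a*(14*t - 7) + 4*t - 2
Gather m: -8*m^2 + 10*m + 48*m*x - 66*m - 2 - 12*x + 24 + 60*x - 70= -8*m^2 + m*(48*x - 56) + 48*x - 48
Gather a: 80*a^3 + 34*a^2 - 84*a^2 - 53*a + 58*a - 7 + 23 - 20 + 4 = 80*a^3 - 50*a^2 + 5*a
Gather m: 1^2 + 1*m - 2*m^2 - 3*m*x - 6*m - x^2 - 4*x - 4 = -2*m^2 + m*(-3*x - 5) - x^2 - 4*x - 3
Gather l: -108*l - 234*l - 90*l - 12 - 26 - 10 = -432*l - 48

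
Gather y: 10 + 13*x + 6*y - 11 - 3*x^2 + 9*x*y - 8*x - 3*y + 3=-3*x^2 + 5*x + y*(9*x + 3) + 2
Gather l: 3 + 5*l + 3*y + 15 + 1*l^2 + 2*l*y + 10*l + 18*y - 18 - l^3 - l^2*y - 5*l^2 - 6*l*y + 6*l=-l^3 + l^2*(-y - 4) + l*(21 - 4*y) + 21*y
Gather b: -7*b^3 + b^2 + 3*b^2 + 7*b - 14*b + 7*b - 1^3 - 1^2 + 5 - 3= -7*b^3 + 4*b^2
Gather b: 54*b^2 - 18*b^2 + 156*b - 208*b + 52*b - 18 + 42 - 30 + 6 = 36*b^2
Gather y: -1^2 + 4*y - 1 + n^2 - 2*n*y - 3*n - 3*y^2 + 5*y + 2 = n^2 - 3*n - 3*y^2 + y*(9 - 2*n)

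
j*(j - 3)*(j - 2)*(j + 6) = j^4 + j^3 - 24*j^2 + 36*j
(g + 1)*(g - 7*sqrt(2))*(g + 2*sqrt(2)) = g^3 - 5*sqrt(2)*g^2 + g^2 - 28*g - 5*sqrt(2)*g - 28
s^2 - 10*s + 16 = (s - 8)*(s - 2)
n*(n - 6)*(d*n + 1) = d*n^3 - 6*d*n^2 + n^2 - 6*n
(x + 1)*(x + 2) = x^2 + 3*x + 2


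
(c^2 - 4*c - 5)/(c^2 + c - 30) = (c + 1)/(c + 6)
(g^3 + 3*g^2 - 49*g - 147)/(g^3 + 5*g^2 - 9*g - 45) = (g^2 - 49)/(g^2 + 2*g - 15)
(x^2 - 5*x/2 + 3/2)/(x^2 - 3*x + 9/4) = 2*(x - 1)/(2*x - 3)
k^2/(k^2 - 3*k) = k/(k - 3)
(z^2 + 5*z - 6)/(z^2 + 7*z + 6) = (z - 1)/(z + 1)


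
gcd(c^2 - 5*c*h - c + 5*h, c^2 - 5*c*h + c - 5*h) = c - 5*h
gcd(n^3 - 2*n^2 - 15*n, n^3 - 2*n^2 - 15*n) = n^3 - 2*n^2 - 15*n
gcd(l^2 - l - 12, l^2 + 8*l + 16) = 1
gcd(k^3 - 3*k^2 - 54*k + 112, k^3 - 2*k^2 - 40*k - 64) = k - 8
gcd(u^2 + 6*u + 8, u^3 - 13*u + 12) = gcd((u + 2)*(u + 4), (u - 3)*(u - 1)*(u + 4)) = u + 4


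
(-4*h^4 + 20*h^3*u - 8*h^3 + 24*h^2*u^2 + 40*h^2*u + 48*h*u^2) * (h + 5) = -4*h^5 + 20*h^4*u - 28*h^4 + 24*h^3*u^2 + 140*h^3*u - 40*h^3 + 168*h^2*u^2 + 200*h^2*u + 240*h*u^2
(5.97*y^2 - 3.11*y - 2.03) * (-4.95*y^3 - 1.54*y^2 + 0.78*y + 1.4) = -29.5515*y^5 + 6.2007*y^4 + 19.4945*y^3 + 9.0584*y^2 - 5.9374*y - 2.842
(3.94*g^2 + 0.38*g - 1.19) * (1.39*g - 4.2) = 5.4766*g^3 - 16.0198*g^2 - 3.2501*g + 4.998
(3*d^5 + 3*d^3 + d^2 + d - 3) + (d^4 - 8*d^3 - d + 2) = 3*d^5 + d^4 - 5*d^3 + d^2 - 1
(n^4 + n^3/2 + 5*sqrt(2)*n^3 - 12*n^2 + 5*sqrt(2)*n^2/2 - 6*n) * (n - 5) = n^5 - 9*n^4/2 + 5*sqrt(2)*n^4 - 45*sqrt(2)*n^3/2 - 29*n^3/2 - 25*sqrt(2)*n^2/2 + 54*n^2 + 30*n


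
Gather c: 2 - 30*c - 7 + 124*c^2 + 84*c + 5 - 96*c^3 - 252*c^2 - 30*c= -96*c^3 - 128*c^2 + 24*c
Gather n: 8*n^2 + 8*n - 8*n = 8*n^2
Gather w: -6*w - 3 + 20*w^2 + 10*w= 20*w^2 + 4*w - 3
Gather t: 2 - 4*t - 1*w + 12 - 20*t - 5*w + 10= -24*t - 6*w + 24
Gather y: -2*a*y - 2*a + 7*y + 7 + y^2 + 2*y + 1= -2*a + y^2 + y*(9 - 2*a) + 8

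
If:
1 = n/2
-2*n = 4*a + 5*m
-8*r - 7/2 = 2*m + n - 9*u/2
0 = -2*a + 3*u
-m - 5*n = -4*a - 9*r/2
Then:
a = 1823/1182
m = -1202/591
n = 2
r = 236/591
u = 1823/1773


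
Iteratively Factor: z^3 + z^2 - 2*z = (z - 1)*(z^2 + 2*z) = (z - 1)*(z + 2)*(z)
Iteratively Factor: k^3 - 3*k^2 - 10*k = (k + 2)*(k^2 - 5*k) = (k - 5)*(k + 2)*(k)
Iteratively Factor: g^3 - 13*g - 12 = (g - 4)*(g^2 + 4*g + 3) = (g - 4)*(g + 3)*(g + 1)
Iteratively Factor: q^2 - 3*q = (q)*(q - 3)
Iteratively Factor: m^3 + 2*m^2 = (m)*(m^2 + 2*m) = m^2*(m + 2)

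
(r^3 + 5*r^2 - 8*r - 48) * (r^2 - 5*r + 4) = r^5 - 29*r^3 + 12*r^2 + 208*r - 192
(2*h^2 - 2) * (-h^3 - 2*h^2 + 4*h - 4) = -2*h^5 - 4*h^4 + 10*h^3 - 4*h^2 - 8*h + 8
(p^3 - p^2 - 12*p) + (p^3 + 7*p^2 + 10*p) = 2*p^3 + 6*p^2 - 2*p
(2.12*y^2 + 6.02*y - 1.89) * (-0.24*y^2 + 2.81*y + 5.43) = -0.5088*y^4 + 4.5124*y^3 + 28.8814*y^2 + 27.3777*y - 10.2627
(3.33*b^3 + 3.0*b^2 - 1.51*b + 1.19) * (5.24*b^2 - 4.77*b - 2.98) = 17.4492*b^5 - 0.164099999999998*b^4 - 32.1458*b^3 + 4.4983*b^2 - 1.1765*b - 3.5462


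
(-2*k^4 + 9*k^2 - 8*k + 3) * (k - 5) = -2*k^5 + 10*k^4 + 9*k^3 - 53*k^2 + 43*k - 15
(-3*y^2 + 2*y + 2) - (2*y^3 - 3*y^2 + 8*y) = -2*y^3 - 6*y + 2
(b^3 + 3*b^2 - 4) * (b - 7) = b^4 - 4*b^3 - 21*b^2 - 4*b + 28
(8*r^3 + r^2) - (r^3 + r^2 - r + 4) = 7*r^3 + r - 4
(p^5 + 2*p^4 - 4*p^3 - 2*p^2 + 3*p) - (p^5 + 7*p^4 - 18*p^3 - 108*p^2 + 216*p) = -5*p^4 + 14*p^3 + 106*p^2 - 213*p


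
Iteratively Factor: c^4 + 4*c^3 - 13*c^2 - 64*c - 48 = (c + 4)*(c^3 - 13*c - 12) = (c + 1)*(c + 4)*(c^2 - c - 12) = (c - 4)*(c + 1)*(c + 4)*(c + 3)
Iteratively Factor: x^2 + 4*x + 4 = (x + 2)*(x + 2)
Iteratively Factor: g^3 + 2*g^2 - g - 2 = (g - 1)*(g^2 + 3*g + 2) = (g - 1)*(g + 1)*(g + 2)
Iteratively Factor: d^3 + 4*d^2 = (d)*(d^2 + 4*d) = d*(d + 4)*(d)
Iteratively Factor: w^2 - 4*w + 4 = (w - 2)*(w - 2)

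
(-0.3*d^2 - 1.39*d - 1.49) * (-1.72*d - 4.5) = 0.516*d^3 + 3.7408*d^2 + 8.8178*d + 6.705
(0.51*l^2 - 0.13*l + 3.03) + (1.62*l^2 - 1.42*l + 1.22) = 2.13*l^2 - 1.55*l + 4.25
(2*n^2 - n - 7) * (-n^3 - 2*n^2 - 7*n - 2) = -2*n^5 - 3*n^4 - 5*n^3 + 17*n^2 + 51*n + 14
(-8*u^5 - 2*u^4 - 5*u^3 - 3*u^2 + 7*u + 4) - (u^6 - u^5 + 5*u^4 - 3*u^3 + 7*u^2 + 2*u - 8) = -u^6 - 7*u^5 - 7*u^4 - 2*u^3 - 10*u^2 + 5*u + 12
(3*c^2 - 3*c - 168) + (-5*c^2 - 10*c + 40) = -2*c^2 - 13*c - 128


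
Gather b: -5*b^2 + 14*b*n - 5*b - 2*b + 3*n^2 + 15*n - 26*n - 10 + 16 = -5*b^2 + b*(14*n - 7) + 3*n^2 - 11*n + 6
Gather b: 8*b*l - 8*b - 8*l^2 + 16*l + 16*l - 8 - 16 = b*(8*l - 8) - 8*l^2 + 32*l - 24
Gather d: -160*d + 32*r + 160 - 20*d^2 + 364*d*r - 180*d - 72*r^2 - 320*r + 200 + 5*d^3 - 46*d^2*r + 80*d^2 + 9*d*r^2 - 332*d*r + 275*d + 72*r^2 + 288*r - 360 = 5*d^3 + d^2*(60 - 46*r) + d*(9*r^2 + 32*r - 65)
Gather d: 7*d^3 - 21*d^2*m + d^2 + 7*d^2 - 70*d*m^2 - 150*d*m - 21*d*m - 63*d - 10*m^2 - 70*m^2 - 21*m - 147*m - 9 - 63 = 7*d^3 + d^2*(8 - 21*m) + d*(-70*m^2 - 171*m - 63) - 80*m^2 - 168*m - 72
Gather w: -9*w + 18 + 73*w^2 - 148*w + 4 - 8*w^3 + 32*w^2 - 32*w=-8*w^3 + 105*w^2 - 189*w + 22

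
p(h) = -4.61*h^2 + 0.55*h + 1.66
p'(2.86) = -25.82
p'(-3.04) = 28.58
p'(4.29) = -39.00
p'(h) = 0.55 - 9.22*h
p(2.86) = -34.47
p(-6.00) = -167.60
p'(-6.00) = 55.87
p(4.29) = -80.82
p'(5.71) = -52.10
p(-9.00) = -376.70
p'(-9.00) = 83.53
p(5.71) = -145.50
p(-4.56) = -96.71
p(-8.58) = -342.43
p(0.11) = 1.66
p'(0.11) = -0.46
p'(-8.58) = 79.66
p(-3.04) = -42.62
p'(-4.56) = 42.59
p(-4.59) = -97.99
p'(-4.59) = 42.87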